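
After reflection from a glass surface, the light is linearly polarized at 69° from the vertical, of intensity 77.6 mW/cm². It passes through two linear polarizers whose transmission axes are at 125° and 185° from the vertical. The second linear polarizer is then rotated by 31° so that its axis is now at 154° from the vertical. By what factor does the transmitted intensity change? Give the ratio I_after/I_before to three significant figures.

Before rotation:
By Malus's law, I₁ = I₀ cos²(125° − 69°) = I₀ cos²(56°) = 0.3127 I₀.
I₂ = I₁ cos²(185° − 125°) = 0.3127 I₀ · cos²(60°) = 0.07817 I₀.
After rotation:
I₁ = I₀ cos²(125° − 69°) = I₀ cos²(56°) = 0.3127 I₀.
I₂ = I₁ cos²(154° − 125°) = 0.3127 I₀ · cos²(29°) = 0.2392 I₀.
Ratio = 0.2392 / 0.07817 = 3.06.

I_new/I_old ≈ 3.06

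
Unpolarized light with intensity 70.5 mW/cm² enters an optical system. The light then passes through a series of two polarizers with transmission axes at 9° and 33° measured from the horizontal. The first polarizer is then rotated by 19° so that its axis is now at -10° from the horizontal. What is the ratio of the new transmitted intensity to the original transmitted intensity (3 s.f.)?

I_new/I_old ≈ 0.641

Before rotation:
Unpolarized light through the first polarizer → I₁ = ½ I₀, now polarized at 9°.
I₂ = I₁ cos²(33° − 9°) = 0.5 I₀ · cos²(24°) = 0.4173 I₀.
After rotation:
Unpolarized light through the first polarizer → I₁ = ½ I₀, now polarized at -10°.
I₂ = I₁ cos²(33° + 10°) = 0.5 I₀ · cos²(43°) = 0.2674 I₀.
Ratio = 0.2674 / 0.4173 = 0.6409.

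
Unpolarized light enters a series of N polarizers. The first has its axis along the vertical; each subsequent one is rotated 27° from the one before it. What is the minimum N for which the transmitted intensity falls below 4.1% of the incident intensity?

N = 12

First polarizer halves the unpolarized light: factor 1/2.
Each further stage multiplies by cos²(27°) = 0.7939.
After N polarizers: T = 0.5·0.7939^(N−1). Require T < 0.041 ⇒ N−1 > ln(0.041/0.5)/ln(0.7939) = 10.84, so N−1 ≥ 11 and N = 12.
Check: N=12 gives T = 0.03948 < 0.041; N=11 gives T = 0.04973.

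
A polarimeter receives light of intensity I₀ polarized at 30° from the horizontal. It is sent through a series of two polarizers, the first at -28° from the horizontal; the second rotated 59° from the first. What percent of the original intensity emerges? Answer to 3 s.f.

I₁ = I₀ cos²(-28° − 30°) = I₀ cos²(58°) = 0.2808 I₀.
I₂ = I₁ cos²(59°) = 0.2808 · 0.2653 I₀ = 0.07449 I₀.
That is 7.449% of the incident intensity.

≈ 7.45%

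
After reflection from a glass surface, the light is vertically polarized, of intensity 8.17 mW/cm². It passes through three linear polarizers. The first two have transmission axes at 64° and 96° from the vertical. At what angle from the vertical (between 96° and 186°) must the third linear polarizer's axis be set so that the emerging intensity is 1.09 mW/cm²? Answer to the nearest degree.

θ ≈ 107°

By Malus's law, I₁ = I₀ cos²(64° − 0°) = I₀ cos²(64°) = 0.1922 I₀.
I₂ = I₁ cos²(96° − 64°) = 0.1922 I₀ · cos²(32°) = 0.1382 I₀.
Target fraction: 1.09 / 8.17 mW/cm² = 0.1334 of I₀.
Need I₃/I₀ = 0.1334, so cos²(θ − 96°) = 0.1334 / 0.1382 = 0.9653.
θ − 96° = arccos(√0.9653) = 10.7°, giving θ ≈ 96 + 10.7 = 106.7°.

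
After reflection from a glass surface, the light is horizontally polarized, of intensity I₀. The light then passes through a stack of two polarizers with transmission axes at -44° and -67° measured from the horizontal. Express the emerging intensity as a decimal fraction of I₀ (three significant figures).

≈ 0.438 I₀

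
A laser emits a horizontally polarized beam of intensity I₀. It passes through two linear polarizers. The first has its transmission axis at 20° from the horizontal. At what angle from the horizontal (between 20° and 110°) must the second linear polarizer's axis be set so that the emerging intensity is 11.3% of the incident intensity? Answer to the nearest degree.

θ ≈ 89°

I₁ = I₀ cos²(20° − 0°) = I₀ cos²(20°) = 0.883 I₀.
Need I₂/I₀ = 0.113, so cos²(θ − 20°) = 0.113 / 0.883 = 0.128.
θ − 20° = arccos(√0.128) = 69.0°, giving θ ≈ 20 + 69.0 = 89.0°.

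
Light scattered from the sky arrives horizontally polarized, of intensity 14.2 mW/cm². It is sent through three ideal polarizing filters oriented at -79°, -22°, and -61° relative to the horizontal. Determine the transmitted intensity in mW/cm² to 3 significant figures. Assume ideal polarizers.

I₁ = 14.2 mW/cm² · cos²(79°) = 0.517 mW/cm².
I₂ = I₁ · cos²(57°) = 0.517 · 0.2966 = 0.1534 mW/cm².
I₃ = I₂ · cos²(39°) = 0.1534 · 0.604 = 0.09262 mW/cm².

I ≈ 0.0926 mW/cm²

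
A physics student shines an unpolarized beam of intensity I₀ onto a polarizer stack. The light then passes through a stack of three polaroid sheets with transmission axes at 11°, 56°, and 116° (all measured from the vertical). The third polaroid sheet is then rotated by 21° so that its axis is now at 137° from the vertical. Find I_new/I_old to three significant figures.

Before rotation:
Unpolarized light through the first polarizer → I₁ = ½ I₀, now polarized at 11°.
I₂ = I₁ cos²(56° − 11°) = 0.5 I₀ · cos²(45°) = 0.25 I₀.
I₃ = I₂ cos²(116° − 56°) = 0.25 I₀ · cos²(60°) = 0.0625 I₀.
After rotation:
Unpolarized light through the first polarizer → I₁ = ½ I₀, now polarized at 11°.
I₂ = I₁ cos²(56° − 11°) = 0.5 I₀ · cos²(45°) = 0.25 I₀.
I₃ = I₂ cos²(137° − 56°) = 0.25 I₀ · cos²(81°) = 0.006118 I₀.
Ratio = 0.006118 / 0.0625 = 0.09789.

I_new/I_old ≈ 0.0979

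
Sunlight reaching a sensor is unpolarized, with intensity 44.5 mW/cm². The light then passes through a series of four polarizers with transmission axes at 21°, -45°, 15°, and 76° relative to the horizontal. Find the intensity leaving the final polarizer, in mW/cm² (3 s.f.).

Unpolarized light through the first polarizer → I₁ = 44.5 mW/cm²/2 = 22.25 mW/cm², polarized at 21°.
I₂ = I₁ · cos²(66°) = 22.25 · 0.1654 = 3.681 mW/cm².
I₃ = I₂ · cos²(60°) = 3.681 · 0.25 = 0.9202 mW/cm².
I₄ = I₃ · cos²(61°) = 0.9202 · 0.235 = 0.2163 mW/cm².

I ≈ 0.216 mW/cm²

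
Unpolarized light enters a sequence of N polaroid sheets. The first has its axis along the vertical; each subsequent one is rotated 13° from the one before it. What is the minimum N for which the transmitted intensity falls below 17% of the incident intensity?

N = 22

First polarizer halves the unpolarized light: factor 1/2.
Each further stage multiplies by cos²(13°) = 0.9494.
After N polarizers: T = 0.5·0.9494^(N−1). Require T < 0.17 ⇒ N−1 > ln(0.17/0.5)/ln(0.9494) = 20.78, so N−1 ≥ 21 and N = 22.
Check: N=22 gives T = 0.168 < 0.17; N=21 gives T = 0.177.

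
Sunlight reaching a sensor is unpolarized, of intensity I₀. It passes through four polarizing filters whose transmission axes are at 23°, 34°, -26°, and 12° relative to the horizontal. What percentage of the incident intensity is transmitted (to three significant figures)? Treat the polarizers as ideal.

≈ 7.48%

Unpolarized light through the first polarizer → I₁ = ½ I₀, now polarized at 23°.
I₂ = I₁ cos²(34° − 23°) = 0.5 I₀ · cos²(11°) = 0.4818 I₀.
I₃ = I₂ cos²(-26° − 34°) = 0.4818 I₀ · cos²(60°) = 0.1204 I₀.
I₄ = I₃ cos²(12° + 26°) = 0.1204 I₀ · cos²(38°) = 0.07479 I₀.
That is 7.479% of the incident intensity.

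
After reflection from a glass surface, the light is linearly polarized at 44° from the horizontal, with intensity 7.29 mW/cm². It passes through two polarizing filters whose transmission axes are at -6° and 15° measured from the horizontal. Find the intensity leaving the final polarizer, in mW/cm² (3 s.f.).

By Malus's law, I₁ = 7.29 mW/cm² · cos²(50°) = 3.012 mW/cm².
I₂ = I₁ · cos²(21°) = 3.012 · 0.8716 = 2.625 mW/cm².

I ≈ 2.63 mW/cm²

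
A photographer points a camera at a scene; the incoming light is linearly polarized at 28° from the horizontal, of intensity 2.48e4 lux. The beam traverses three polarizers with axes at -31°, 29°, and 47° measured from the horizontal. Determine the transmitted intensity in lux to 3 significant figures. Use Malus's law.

I ≈ 1490 lux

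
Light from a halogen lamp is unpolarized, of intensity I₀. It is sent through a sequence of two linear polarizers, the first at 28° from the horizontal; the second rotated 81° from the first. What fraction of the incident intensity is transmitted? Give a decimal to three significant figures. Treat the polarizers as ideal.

≈ 0.0122 I₀

Unpolarized light through the first polarizer → I₁ = ½ I₀, now polarized at 28°.
I₂ = I₁ cos²(81°) = 0.5 · 0.02447 I₀ = 0.01224 I₀.
Transmitted fraction = 0.01224.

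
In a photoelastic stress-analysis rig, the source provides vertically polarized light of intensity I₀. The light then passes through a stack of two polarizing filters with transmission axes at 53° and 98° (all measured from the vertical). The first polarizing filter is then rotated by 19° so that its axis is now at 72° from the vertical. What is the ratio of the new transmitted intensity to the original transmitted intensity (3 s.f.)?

I_new/I_old ≈ 0.426

Before rotation:
By Malus's law, I₁ = I₀ cos²(53° − 0°) = I₀ cos²(53°) = 0.3622 I₀.
I₂ = I₁ cos²(98° − 53°) = 0.3622 I₀ · cos²(45°) = 0.1811 I₀.
After rotation:
I₁ = I₀ cos²(72° − 0°) = I₀ cos²(72°) = 0.09549 I₀.
I₂ = I₁ cos²(98° − 72°) = 0.09549 I₀ · cos²(26°) = 0.07714 I₀.
Ratio = 0.07714 / 0.1811 = 0.426.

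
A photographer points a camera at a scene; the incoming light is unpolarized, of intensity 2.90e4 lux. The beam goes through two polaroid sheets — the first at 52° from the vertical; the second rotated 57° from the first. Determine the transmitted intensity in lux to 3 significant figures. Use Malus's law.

I ≈ 4300 lux

Unpolarized light through the first polarizer → I₁ = 2.90e4 lux/2 = 1.45e+04 lux, polarized at 52°.
I₂ = I₁ · cos²(57°) = 1.45e+04 · 0.2966 = 4301 lux.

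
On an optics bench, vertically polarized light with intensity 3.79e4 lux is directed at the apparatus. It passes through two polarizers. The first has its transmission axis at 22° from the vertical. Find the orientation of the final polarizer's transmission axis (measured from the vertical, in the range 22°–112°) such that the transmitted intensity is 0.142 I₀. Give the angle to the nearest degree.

θ ≈ 88°

By Malus's law, I₁ = I₀ cos²(22° − 0°) = I₀ cos²(22°) = 0.8597 I₀.
Need I₂/I₀ = 0.142, so cos²(θ − 22°) = 0.142 / 0.8597 = 0.1652.
θ − 22° = arccos(√0.1652) = 66.0°, giving θ ≈ 22 + 66.0 = 88.0°.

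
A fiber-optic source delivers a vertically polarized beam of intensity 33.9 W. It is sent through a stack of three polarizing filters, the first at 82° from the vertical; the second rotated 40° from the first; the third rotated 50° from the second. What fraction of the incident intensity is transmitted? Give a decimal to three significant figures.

I/I₀ ≈ 0.00470

I₁ = 33.9 W · cos²(82°) = 0.6566 W.
I₂ = I₁ · cos²(40°) = 0.6566 · 0.5868 = 0.3853 W.
I₃ = I₂ · cos²(50°) = 0.3853 · 0.4132 = 0.1592 W.
Transmitted fraction = 0.004696.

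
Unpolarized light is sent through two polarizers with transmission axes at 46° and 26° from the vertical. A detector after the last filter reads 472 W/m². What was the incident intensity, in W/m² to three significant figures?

Unpolarized light through the first polarizer → I₁ = ½ I₀, now polarized at 46°.
I₂ = I₁ cos²(26° − 46°) = 0.5 I₀ · cos²(20°) = 0.4415 I₀.
So 472 W/m² = 0.4415 I₀, giving I₀ = 472/0.4415 = 1069 W/m².

I₀ ≈ 1070 W/m²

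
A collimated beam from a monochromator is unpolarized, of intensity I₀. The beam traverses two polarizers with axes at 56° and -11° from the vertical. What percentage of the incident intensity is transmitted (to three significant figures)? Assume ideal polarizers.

Unpolarized light through the first polarizer → I₁ = ½ I₀, now polarized at 56°.
I₂ = I₁ cos²(-11° − 56°) = 0.5 I₀ · cos²(67°) = 0.07634 I₀.
That is 7.634% of the incident intensity.

≈ 7.63%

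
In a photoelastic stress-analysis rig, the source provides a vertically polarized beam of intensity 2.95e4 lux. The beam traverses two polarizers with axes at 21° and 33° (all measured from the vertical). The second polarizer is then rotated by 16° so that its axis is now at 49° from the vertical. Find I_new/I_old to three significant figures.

I_new/I_old ≈ 0.815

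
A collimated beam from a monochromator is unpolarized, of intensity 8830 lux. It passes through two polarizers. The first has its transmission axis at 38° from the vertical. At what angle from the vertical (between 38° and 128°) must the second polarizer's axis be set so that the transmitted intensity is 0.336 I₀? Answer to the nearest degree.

θ ≈ 73°

Unpolarized light through the first polarizer → I₁ = ½ I₀, now polarized at 38°.
Need I₂/I₀ = 0.336, so cos²(θ − 38°) = 0.336 / 0.5 = 0.672.
θ − 38° = arccos(√0.672) = 34.9°, giving θ ≈ 38 + 34.9 = 72.9°.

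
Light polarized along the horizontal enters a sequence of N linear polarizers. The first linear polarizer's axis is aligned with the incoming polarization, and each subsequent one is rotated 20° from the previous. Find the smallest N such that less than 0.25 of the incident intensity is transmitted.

N = 13

First polarizer is aligned with the polarization: full transmission.
Each further stage multiplies by cos²(20°) = 0.883.
After N polarizers: T = 0.883^(N−1). Require T < 0.25 ⇒ N−1 > ln(0.25)/ln(0.883) = 11.14, so N−1 ≥ 12 and N = 13.
Check: N=13 gives T = 0.2247 < 0.25; N=12 gives T = 0.2545.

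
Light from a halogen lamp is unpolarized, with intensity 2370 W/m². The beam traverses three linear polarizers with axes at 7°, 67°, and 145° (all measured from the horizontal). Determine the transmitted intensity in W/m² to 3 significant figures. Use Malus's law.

Unpolarized light through the first polarizer → I₁ = 2370 W/m²/2 = 1185 W/m², polarized at 7°.
I₂ = I₁ · cos²(60°) = 1185 · 0.25 = 296.3 W/m².
I₃ = I₂ · cos²(78°) = 296.3 · 0.04323 = 12.81 W/m².

I ≈ 12.8 W/m²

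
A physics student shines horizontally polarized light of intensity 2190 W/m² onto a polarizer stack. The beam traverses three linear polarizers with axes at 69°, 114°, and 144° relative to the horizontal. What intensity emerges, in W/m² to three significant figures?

I ≈ 105 W/m²

By Malus's law, I₁ = 2190 W/m² · cos²(69°) = 281.3 W/m².
I₂ = I₁ · cos²(45°) = 281.3 · 0.5 = 140.6 W/m².
I₃ = I₂ · cos²(30°) = 140.6 · 0.75 = 105.5 W/m².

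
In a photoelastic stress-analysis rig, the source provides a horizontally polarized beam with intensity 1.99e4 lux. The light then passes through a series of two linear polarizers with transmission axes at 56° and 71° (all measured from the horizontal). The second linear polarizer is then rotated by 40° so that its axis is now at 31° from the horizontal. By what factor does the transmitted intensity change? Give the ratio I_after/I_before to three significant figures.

Before rotation:
By Malus's law, I₁ = I₀ cos²(56° − 0°) = I₀ cos²(56°) = 0.3127 I₀.
I₂ = I₁ cos²(71° − 56°) = 0.3127 I₀ · cos²(15°) = 0.2917 I₀.
After rotation:
I₁ = I₀ cos²(56° − 0°) = I₀ cos²(56°) = 0.3127 I₀.
I₂ = I₁ cos²(31° − 56°) = 0.3127 I₀ · cos²(25°) = 0.2568 I₀.
Ratio = 0.2568 / 0.2917 = 0.8804.

I_new/I_old ≈ 0.880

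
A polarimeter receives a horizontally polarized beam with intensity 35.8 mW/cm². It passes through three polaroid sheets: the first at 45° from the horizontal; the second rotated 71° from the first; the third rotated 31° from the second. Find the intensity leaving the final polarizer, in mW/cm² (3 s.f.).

I ≈ 1.39 mW/cm²

By Malus's law, I₁ = 35.8 mW/cm² · cos²(45°) = 17.9 mW/cm².
I₂ = I₁ · cos²(71°) = 17.9 · 0.106 = 1.897 mW/cm².
I₃ = I₂ · cos²(31°) = 1.897 · 0.7347 = 1.394 mW/cm².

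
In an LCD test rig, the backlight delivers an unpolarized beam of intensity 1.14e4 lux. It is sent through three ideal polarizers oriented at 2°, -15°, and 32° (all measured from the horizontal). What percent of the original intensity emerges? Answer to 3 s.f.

Unpolarized light through the first polarizer → I₁ = 1.14e4 lux/2 = 5700 lux, polarized at 2°.
I₂ = I₁ · cos²(17°) = 5700 · 0.9145 = 5213 lux.
I₃ = I₂ · cos²(47°) = 5213 · 0.4651 = 2425 lux.
That is 21.27% of the incident intensity.

≈ 21.3%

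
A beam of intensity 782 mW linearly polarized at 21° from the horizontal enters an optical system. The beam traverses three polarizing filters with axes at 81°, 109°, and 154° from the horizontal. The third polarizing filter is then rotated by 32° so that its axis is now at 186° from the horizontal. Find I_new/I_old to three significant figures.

I_new/I_old ≈ 0.101

Before rotation:
I₁ = I₀ cos²(81° − 21°) = I₀ cos²(60°) = 0.25 I₀.
I₂ = I₁ cos²(109° − 81°) = 0.25 I₀ · cos²(28°) = 0.1949 I₀.
I₃ = I₂ cos²(154° − 109°) = 0.1949 I₀ · cos²(45°) = 0.09745 I₀.
After rotation:
I₁ = I₀ cos²(81° − 21°) = I₀ cos²(60°) = 0.25 I₀.
I₂ = I₁ cos²(109° − 81°) = 0.25 I₀ · cos²(28°) = 0.1949 I₀.
I₃ = I₂ cos²(186° − 109°) = 0.1949 I₀ · cos²(77°) = 0.009862 I₀.
Ratio = 0.009862 / 0.09745 = 0.1012.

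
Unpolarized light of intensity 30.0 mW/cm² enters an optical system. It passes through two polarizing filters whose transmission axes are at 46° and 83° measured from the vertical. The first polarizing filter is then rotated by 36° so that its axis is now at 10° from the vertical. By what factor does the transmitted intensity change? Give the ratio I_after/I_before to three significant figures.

Before rotation:
Unpolarized light through the first polarizer → I₁ = ½ I₀, now polarized at 46°.
I₂ = I₁ cos²(83° − 46°) = 0.5 I₀ · cos²(37°) = 0.3189 I₀.
After rotation:
Unpolarized light through the first polarizer → I₁ = ½ I₀, now polarized at 10°.
I₂ = I₁ cos²(83° − 10°) = 0.5 I₀ · cos²(73°) = 0.04274 I₀.
Ratio = 0.04274 / 0.3189 = 0.134.

I_new/I_old ≈ 0.134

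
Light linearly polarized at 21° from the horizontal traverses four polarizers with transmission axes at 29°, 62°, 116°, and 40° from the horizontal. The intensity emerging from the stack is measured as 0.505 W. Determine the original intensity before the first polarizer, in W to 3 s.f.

I₀ ≈ 36.2 W

I₁ = I₀ cos²(29° − 21°) = I₀ cos²(8°) = 0.9806 I₀.
I₂ = I₁ cos²(62° − 29°) = 0.9806 I₀ · cos²(33°) = 0.6897 I₀.
I₃ = I₂ cos²(116° − 62°) = 0.6897 I₀ · cos²(54°) = 0.2383 I₀.
I₄ = I₃ cos²(40° − 116°) = 0.2383 I₀ · cos²(76°) = 0.01395 I₀.
So 0.505 W = 0.01395 I₀, giving I₀ = 0.505/0.01395 = 36.21 W.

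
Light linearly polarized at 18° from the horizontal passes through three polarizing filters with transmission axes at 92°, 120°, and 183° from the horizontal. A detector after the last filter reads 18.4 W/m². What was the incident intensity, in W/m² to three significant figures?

By Malus's law, I₁ = I₀ cos²(92° − 18°) = I₀ cos²(74°) = 0.07598 I₀.
I₂ = I₁ cos²(120° − 92°) = 0.07598 I₀ · cos²(28°) = 0.05923 I₀.
I₃ = I₂ cos²(183° − 120°) = 0.05923 I₀ · cos²(63°) = 0.01221 I₀.
So 18.4 W/m² = 0.01221 I₀, giving I₀ = 18.4/0.01221 = 1507 W/m².

I₀ ≈ 1510 W/m²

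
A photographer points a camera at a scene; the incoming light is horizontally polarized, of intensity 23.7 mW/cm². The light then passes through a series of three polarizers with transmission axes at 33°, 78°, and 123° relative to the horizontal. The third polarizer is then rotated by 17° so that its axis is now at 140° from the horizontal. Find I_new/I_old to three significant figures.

Before rotation:
I₁ = I₀ cos²(33° − 0°) = I₀ cos²(33°) = 0.7034 I₀.
I₂ = I₁ cos²(78° − 33°) = 0.7034 I₀ · cos²(45°) = 0.3517 I₀.
I₃ = I₂ cos²(123° − 78°) = 0.3517 I₀ · cos²(45°) = 0.1758 I₀.
After rotation:
I₁ = I₀ cos²(33° − 0°) = I₀ cos²(33°) = 0.7034 I₀.
I₂ = I₁ cos²(78° − 33°) = 0.7034 I₀ · cos²(45°) = 0.3517 I₀.
I₃ = I₂ cos²(140° − 78°) = 0.3517 I₀ · cos²(62°) = 0.07751 I₀.
Ratio = 0.07751 / 0.1758 = 0.4408.

I_new/I_old ≈ 0.441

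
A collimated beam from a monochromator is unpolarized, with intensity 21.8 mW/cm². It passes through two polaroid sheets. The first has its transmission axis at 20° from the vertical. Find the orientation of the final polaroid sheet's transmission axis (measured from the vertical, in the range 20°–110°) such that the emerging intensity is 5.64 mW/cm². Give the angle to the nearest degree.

θ ≈ 64°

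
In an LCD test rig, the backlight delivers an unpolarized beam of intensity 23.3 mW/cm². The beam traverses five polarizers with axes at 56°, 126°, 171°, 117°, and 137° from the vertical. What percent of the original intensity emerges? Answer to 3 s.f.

Unpolarized light through the first polarizer → I₁ = 23.3 mW/cm²/2 = 11.65 mW/cm², polarized at 56°.
I₂ = I₁ · cos²(70°) = 11.65 · 0.117 = 1.363 mW/cm².
I₃ = I₂ · cos²(45°) = 1.363 · 0.5 = 0.6814 mW/cm².
I₄ = I₃ · cos²(54°) = 0.6814 · 0.3455 = 0.2354 mW/cm².
I₅ = I₄ · cos²(20°) = 0.2354 · 0.883 = 0.2079 mW/cm².
That is 0.8922% of the incident intensity.

≈ 0.892%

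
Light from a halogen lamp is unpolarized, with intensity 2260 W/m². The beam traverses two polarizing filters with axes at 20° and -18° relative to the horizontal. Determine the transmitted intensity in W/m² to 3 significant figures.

I ≈ 702 W/m²

Unpolarized light through the first polarizer → I₁ = 2260 W/m²/2 = 1130 W/m², polarized at 20°.
I₂ = I₁ · cos²(38°) = 1130 · 0.621 = 701.7 W/m².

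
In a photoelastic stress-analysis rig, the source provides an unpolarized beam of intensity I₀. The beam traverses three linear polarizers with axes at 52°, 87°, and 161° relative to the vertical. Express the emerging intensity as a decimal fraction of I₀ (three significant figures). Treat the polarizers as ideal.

Unpolarized light through the first polarizer → I₁ = ½ I₀, now polarized at 52°.
I₂ = I₁ cos²(87° − 52°) = 0.5 I₀ · cos²(35°) = 0.3355 I₀.
I₃ = I₂ cos²(161° − 87°) = 0.3355 I₀ · cos²(74°) = 0.02549 I₀.
Transmitted fraction = 0.02549.

≈ 0.0255 I₀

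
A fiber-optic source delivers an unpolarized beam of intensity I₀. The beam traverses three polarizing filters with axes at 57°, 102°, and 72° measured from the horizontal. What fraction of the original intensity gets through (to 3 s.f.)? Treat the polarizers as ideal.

Unpolarized light through the first polarizer → I₁ = ½ I₀, now polarized at 57°.
I₂ = I₁ cos²(102° − 57°) = 0.5 I₀ · cos²(45°) = 0.25 I₀.
I₃ = I₂ cos²(72° − 102°) = 0.25 I₀ · cos²(30°) = 0.1875 I₀.
Transmitted fraction = 0.1875.

≈ 0.188 I₀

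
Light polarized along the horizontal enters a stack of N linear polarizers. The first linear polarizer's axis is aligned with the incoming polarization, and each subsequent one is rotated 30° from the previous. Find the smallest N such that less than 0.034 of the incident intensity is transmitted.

N = 13

First polarizer is aligned with the polarization: full transmission.
Each further stage multiplies by cos²(30°) = 0.75.
After N polarizers: T = 0.75^(N−1). Require T < 0.034 ⇒ N−1 > ln(0.034)/ln(0.75) = 11.75, so N−1 ≥ 12 and N = 13.
Check: N=13 gives T = 0.03168 < 0.034; N=12 gives T = 0.04224.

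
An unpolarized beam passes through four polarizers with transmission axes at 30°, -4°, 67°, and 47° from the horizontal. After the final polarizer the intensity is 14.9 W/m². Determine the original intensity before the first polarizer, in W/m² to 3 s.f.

I₀ ≈ 463 W/m²

Unpolarized light through the first polarizer → I₁ = ½ I₀, now polarized at 30°.
I₂ = I₁ cos²(-4° − 30°) = 0.5 I₀ · cos²(34°) = 0.3437 I₀.
I₃ = I₂ cos²(67° + 4°) = 0.3437 I₀ · cos²(71°) = 0.03643 I₀.
I₄ = I₃ cos²(47° − 67°) = 0.03643 I₀ · cos²(20°) = 0.03216 I₀.
So 14.9 W/m² = 0.03216 I₀, giving I₀ = 14.9/0.03216 = 463.2 W/m².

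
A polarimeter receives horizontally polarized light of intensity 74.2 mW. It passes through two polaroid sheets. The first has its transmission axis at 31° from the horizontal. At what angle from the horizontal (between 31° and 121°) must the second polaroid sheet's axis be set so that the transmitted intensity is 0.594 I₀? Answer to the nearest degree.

I₁ = I₀ cos²(31° − 0°) = I₀ cos²(31°) = 0.7347 I₀.
Need I₂/I₀ = 0.594, so cos²(θ − 31°) = 0.594 / 0.7347 = 0.8085.
θ − 31° = arccos(√0.8085) = 26.0°, giving θ ≈ 31 + 26.0 = 57.0°.

θ ≈ 57°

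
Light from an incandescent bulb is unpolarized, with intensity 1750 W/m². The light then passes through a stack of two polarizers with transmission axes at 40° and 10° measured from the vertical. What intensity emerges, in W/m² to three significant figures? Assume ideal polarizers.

I ≈ 656 W/m²

Unpolarized light through the first polarizer → I₁ = 1750 W/m²/2 = 875 W/m², polarized at 40°.
I₂ = I₁ · cos²(30°) = 875 · 0.75 = 656.3 W/m².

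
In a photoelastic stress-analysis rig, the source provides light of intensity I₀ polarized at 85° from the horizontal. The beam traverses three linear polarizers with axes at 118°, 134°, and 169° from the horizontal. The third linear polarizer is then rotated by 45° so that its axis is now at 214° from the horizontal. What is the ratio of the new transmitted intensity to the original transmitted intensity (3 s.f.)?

Before rotation:
By Malus's law, I₁ = I₀ cos²(118° − 85°) = I₀ cos²(33°) = 0.7034 I₀.
I₂ = I₁ cos²(134° − 118°) = 0.7034 I₀ · cos²(16°) = 0.6499 I₀.
I₃ = I₂ cos²(169° − 134°) = 0.6499 I₀ · cos²(35°) = 0.4361 I₀.
After rotation:
I₁ = I₀ cos²(118° − 85°) = I₀ cos²(33°) = 0.7034 I₀.
I₂ = I₁ cos²(134° − 118°) = 0.7034 I₀ · cos²(16°) = 0.6499 I₀.
I₃ = I₂ cos²(214° − 134°) = 0.6499 I₀ · cos²(80°) = 0.0196 I₀.
Ratio = 0.0196 / 0.4361 = 0.04494.

I_new/I_old ≈ 0.0449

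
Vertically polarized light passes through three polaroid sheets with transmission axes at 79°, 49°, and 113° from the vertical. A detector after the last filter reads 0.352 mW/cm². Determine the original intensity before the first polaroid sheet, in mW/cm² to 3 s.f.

I₀ ≈ 67.1 mW/cm²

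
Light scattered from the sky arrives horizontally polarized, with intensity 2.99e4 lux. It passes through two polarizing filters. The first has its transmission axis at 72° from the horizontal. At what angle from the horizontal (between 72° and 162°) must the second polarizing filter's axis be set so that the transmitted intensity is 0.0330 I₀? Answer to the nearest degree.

I₁ = I₀ cos²(72° − 0°) = I₀ cos²(72°) = 0.09549 I₀.
Need I₂/I₀ = 0.033, so cos²(θ − 72°) = 0.033 / 0.09549 = 0.3456.
θ − 72° = arccos(√0.3456) = 54.0°, giving θ ≈ 72 + 54.0 = 126.0°.

θ ≈ 126°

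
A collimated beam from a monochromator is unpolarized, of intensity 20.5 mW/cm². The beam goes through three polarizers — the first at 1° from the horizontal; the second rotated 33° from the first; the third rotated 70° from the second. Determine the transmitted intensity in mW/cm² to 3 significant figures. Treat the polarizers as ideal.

I ≈ 0.843 mW/cm²

Unpolarized light through the first polarizer → I₁ = 20.5 mW/cm²/2 = 10.25 mW/cm², polarized at 1°.
I₂ = I₁ · cos²(33°) = 10.25 · 0.7034 = 7.21 mW/cm².
I₃ = I₂ · cos²(70°) = 7.21 · 0.117 = 0.8434 mW/cm².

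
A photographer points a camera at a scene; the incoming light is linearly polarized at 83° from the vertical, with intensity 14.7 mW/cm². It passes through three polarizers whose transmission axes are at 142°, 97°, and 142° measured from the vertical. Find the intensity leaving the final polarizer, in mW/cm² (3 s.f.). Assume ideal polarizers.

I ≈ 0.975 mW/cm²

By Malus's law, I₁ = 14.7 mW/cm² · cos²(59°) = 3.899 mW/cm².
I₂ = I₁ · cos²(45°) = 3.899 · 0.5 = 1.95 mW/cm².
I₃ = I₂ · cos²(45°) = 1.95 · 0.5 = 0.9748 mW/cm².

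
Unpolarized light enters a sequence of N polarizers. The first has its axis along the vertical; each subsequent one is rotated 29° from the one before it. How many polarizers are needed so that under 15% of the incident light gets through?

N = 6

First polarizer halves the unpolarized light: factor 1/2.
Each further stage multiplies by cos²(29°) = 0.765.
After N polarizers: T = 0.5·0.765^(N−1). Require T < 0.15 ⇒ N−1 > ln(0.15/0.5)/ln(0.765) = 4.49, so N−1 ≥ 5 and N = 6.
Check: N=6 gives T = 0.131 < 0.15; N=5 gives T = 0.1712.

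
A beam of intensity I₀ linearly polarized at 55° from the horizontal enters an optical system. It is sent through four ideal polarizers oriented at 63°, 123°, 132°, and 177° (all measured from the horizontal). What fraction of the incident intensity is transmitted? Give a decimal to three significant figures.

≈ 0.120 I₀

I₁ = I₀ cos²(63° − 55°) = I₀ cos²(8°) = 0.9806 I₀.
I₂ = I₁ cos²(123° − 63°) = 0.9806 I₀ · cos²(60°) = 0.2452 I₀.
I₃ = I₂ cos²(132° − 123°) = 0.2452 I₀ · cos²(9°) = 0.2392 I₀.
I₄ = I₃ cos²(177° − 132°) = 0.2392 I₀ · cos²(45°) = 0.1196 I₀.
Transmitted fraction = 0.1196.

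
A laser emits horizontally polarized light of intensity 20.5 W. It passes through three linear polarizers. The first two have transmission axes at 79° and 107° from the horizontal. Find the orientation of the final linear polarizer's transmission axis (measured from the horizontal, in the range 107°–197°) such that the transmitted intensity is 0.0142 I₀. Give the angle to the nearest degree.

θ ≈ 152°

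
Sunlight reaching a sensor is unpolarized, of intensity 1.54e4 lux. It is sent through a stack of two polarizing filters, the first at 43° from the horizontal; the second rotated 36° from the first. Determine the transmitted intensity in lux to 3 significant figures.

Unpolarized light through the first polarizer → I₁ = 1.54e4 lux/2 = 7700 lux, polarized at 43°.
I₂ = I₁ · cos²(36°) = 7700 · 0.6545 = 5040 lux.

I ≈ 5040 lux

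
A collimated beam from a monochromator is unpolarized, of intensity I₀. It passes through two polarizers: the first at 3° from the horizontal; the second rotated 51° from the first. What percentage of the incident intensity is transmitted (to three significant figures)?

≈ 19.8%

Unpolarized light through the first polarizer → I₁ = ½ I₀, now polarized at 3°.
I₂ = I₁ cos²(51°) = 0.5 · 0.396 I₀ = 0.198 I₀.
That is 19.8% of the incident intensity.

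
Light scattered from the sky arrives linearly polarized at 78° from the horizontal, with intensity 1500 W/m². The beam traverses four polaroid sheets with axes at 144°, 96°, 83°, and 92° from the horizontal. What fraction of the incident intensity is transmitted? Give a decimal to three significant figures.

I₁ = 1500 W/m² · cos²(66°) = 248.2 W/m².
I₂ = I₁ · cos²(48°) = 248.2 · 0.4477 = 111.1 W/m².
I₃ = I₂ · cos²(13°) = 111.1 · 0.9494 = 105.5 W/m².
I₄ = I₃ · cos²(9°) = 105.5 · 0.9755 = 102.9 W/m².
Transmitted fraction = 0.0686.

I/I₀ ≈ 0.0686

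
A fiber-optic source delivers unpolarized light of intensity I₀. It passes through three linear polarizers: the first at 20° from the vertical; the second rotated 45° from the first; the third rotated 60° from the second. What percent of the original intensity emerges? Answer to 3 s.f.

≈ 6.25%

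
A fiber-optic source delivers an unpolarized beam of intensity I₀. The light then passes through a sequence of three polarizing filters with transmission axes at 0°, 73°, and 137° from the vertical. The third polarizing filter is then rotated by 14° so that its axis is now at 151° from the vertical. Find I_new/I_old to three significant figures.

I_new/I_old ≈ 0.225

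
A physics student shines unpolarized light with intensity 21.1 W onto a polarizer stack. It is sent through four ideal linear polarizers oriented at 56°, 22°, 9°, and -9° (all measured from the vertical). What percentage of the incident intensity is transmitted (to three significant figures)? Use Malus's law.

≈ 29.5%

Unpolarized light through the first polarizer → I₁ = 21.1 W/2 = 10.55 W, polarized at 56°.
I₂ = I₁ · cos²(34°) = 10.55 · 0.6873 = 7.251 W.
I₃ = I₂ · cos²(13°) = 7.251 · 0.9494 = 6.884 W.
I₄ = I₃ · cos²(18°) = 6.884 · 0.9045 = 6.227 W.
That is 29.51% of the incident intensity.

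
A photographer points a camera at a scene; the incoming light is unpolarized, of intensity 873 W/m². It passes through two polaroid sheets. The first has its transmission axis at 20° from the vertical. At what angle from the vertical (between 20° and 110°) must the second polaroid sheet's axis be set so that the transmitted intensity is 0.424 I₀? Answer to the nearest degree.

θ ≈ 43°

Unpolarized light through the first polarizer → I₁ = ½ I₀, now polarized at 20°.
Need I₂/I₀ = 0.424, so cos²(θ − 20°) = 0.424 / 0.5 = 0.848.
θ − 20° = arccos(√0.848) = 22.9°, giving θ ≈ 20 + 22.9 = 42.9°.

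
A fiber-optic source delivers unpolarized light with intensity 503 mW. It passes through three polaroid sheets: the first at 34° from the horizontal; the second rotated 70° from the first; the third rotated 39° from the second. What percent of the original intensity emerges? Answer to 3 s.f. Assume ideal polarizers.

≈ 3.53%

Unpolarized light through the first polarizer → I₁ = 503 mW/2 = 251.5 mW, polarized at 34°.
I₂ = I₁ · cos²(70°) = 251.5 · 0.117 = 29.42 mW.
I₃ = I₂ · cos²(39°) = 29.42 · 0.604 = 17.77 mW.
That is 3.532% of the incident intensity.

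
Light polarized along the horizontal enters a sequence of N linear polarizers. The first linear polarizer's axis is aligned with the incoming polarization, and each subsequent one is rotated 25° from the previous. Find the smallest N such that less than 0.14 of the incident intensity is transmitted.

N = 11

First polarizer is aligned with the polarization: full transmission.
Each further stage multiplies by cos²(25°) = 0.8214.
After N polarizers: T = 0.8214^(N−1). Require T < 0.14 ⇒ N−1 > ln(0.14)/ln(0.8214) = 9.99, so N−1 ≥ 10 and N = 11.
Check: N=11 gives T = 0.1398 < 0.14; N=10 gives T = 0.1702.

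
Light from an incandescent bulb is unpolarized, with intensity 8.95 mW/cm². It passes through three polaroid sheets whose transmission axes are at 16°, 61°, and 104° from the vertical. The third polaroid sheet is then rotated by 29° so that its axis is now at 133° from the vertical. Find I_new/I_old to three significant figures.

I_new/I_old ≈ 0.179

Before rotation:
Unpolarized light through the first polarizer → I₁ = ½ I₀, now polarized at 16°.
I₂ = I₁ cos²(61° − 16°) = 0.5 I₀ · cos²(45°) = 0.25 I₀.
I₃ = I₂ cos²(104° − 61°) = 0.25 I₀ · cos²(43°) = 0.1337 I₀.
After rotation:
Unpolarized light through the first polarizer → I₁ = ½ I₀, now polarized at 16°.
I₂ = I₁ cos²(61° − 16°) = 0.5 I₀ · cos²(45°) = 0.25 I₀.
I₃ = I₂ cos²(133° − 61°) = 0.25 I₀ · cos²(72°) = 0.02387 I₀.
Ratio = 0.02387 / 0.1337 = 0.1785.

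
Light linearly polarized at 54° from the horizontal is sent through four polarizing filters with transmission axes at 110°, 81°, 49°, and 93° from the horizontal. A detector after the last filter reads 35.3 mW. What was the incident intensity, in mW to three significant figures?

I₁ = I₀ cos²(110° − 54°) = I₀ cos²(56°) = 0.3127 I₀.
I₂ = I₁ cos²(81° − 110°) = 0.3127 I₀ · cos²(29°) = 0.2392 I₀.
I₃ = I₂ cos²(49° − 81°) = 0.2392 I₀ · cos²(32°) = 0.172 I₀.
I₄ = I₃ cos²(93° − 49°) = 0.172 I₀ · cos²(44°) = 0.08902 I₀.
So 35.3 mW = 0.08902 I₀, giving I₀ = 35.3/0.08902 = 396.6 mW.

I₀ ≈ 397 mW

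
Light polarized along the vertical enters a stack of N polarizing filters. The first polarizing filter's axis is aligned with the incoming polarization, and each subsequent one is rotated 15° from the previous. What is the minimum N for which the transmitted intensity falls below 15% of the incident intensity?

First polarizer is aligned with the polarization: full transmission.
Each further stage multiplies by cos²(15°) = 0.933.
After N polarizers: T = 0.933^(N−1). Require T < 0.15 ⇒ N−1 > ln(0.15)/ln(0.933) = 27.36, so N−1 ≥ 28 and N = 29.
Check: N=29 gives T = 0.1435 < 0.15; N=28 gives T = 0.1538.

N = 29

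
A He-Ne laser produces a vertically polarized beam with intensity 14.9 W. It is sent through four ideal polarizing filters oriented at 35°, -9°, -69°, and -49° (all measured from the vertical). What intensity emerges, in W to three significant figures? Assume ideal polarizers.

I ≈ 1.14 W

I₁ = 14.9 W · cos²(35°) = 9.998 W.
I₂ = I₁ · cos²(44°) = 9.998 · 0.5174 = 5.173 W.
I₃ = I₂ · cos²(60°) = 5.173 · 0.25 = 1.293 W.
I₄ = I₃ · cos²(20°) = 1.293 · 0.883 = 1.142 W.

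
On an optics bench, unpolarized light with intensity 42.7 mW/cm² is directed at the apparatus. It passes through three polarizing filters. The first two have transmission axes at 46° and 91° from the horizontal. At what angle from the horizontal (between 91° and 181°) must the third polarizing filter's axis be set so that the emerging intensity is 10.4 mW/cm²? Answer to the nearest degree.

θ ≈ 100°

Unpolarized light through the first polarizer → I₁ = ½ I₀, now polarized at 46°.
I₂ = I₁ cos²(91° − 46°) = 0.5 I₀ · cos²(45°) = 0.25 I₀.
Target fraction: 10.4 / 42.7 mW/cm² = 0.2436 of I₀.
Need I₃/I₀ = 0.2436, so cos²(θ − 91°) = 0.2436 / 0.25 = 0.9742.
θ − 91° = arccos(√0.9742) = 9.2°, giving θ ≈ 91 + 9.2 = 100.2°.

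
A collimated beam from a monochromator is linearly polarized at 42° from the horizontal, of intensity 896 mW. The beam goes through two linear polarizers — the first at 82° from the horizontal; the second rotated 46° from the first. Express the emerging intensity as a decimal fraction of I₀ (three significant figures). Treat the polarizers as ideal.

I/I₀ ≈ 0.283

By Malus's law, I₁ = 896 mW · cos²(40°) = 525.8 mW.
I₂ = I₁ · cos²(46°) = 525.8 · 0.4826 = 253.7 mW.
Transmitted fraction = 0.2832.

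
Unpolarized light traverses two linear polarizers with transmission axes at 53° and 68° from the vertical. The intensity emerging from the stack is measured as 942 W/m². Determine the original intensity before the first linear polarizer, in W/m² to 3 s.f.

I₀ ≈ 2020 W/m²

Unpolarized light through the first polarizer → I₁ = ½ I₀, now polarized at 53°.
I₂ = I₁ cos²(68° − 53°) = 0.5 I₀ · cos²(15°) = 0.4665 I₀.
So 942 W/m² = 0.4665 I₀, giving I₀ = 942/0.4665 = 2019 W/m².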